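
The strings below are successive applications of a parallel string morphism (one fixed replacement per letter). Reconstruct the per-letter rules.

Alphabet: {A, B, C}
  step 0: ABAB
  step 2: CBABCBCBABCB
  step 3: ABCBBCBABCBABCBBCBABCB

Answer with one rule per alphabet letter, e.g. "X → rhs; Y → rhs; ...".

A->B, B->CB, C->AB

  step 2 ⇒ step 3: CBABCBCBABCB ⇒ AB·CB·B·CB·AB·CB·AB·CB·B·CB·AB·CB
    A ↦ B
    B ↦ CB
    C ↦ AB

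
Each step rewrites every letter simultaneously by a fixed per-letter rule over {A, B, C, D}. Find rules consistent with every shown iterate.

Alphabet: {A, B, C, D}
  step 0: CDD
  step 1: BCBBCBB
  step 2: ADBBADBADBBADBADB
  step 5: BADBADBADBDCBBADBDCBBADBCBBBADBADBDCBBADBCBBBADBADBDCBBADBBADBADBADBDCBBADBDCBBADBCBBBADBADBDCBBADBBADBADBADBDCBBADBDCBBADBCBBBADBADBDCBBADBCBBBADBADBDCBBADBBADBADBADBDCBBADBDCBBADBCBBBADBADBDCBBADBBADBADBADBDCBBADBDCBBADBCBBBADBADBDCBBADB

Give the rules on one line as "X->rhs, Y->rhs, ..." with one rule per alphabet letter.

  step 1 ⇒ step 2: BCBBCBB ⇒ ADB·B·ADB·ADB·B·ADB·ADB
    B ↦ ADB
    C ↦ B
    A ↦ D  (constrained at step 2)
  step 0 ⇒ step 1: CDD ⇒ B·CBB·CBB
    D ↦ CBB

A->D, B->ADB, C->B, D->CBB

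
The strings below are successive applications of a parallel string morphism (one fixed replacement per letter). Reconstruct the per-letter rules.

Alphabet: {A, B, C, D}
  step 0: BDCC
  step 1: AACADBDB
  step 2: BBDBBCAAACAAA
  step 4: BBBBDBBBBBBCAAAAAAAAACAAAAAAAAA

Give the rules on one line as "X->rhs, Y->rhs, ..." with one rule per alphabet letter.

A->B, B->AA, C->DB, D->CA

  step 1 ⇒ step 2: AACADBDB ⇒ B·B·DB·B·CA·AA·CA·AA
    A ↦ B
    B ↦ AA
    C ↦ DB
    D ↦ CA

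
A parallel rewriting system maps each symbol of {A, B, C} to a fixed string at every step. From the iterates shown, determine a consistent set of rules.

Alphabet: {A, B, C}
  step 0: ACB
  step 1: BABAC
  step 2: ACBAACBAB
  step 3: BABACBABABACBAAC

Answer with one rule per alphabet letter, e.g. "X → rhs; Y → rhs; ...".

A->BA, B->AC, C->B

  step 2 ⇒ step 3: ACBAACBAB ⇒ BA·B·AC·BA·BA·B·AC·BA·AC
    A ↦ BA
    B ↦ AC
    C ↦ B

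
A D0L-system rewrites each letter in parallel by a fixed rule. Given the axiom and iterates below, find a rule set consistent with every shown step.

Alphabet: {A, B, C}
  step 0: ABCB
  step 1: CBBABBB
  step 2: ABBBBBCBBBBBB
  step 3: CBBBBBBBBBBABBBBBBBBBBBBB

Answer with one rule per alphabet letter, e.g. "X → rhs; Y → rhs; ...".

  step 2 ⇒ step 3: ABBBBBCBBBBBB ⇒ C·BB·BB·BB·BB·BB·AB·BB·BB·BB·BB·BB·BB
    A ↦ C
    B ↦ BB
    C ↦ AB

A->C, B->BB, C->AB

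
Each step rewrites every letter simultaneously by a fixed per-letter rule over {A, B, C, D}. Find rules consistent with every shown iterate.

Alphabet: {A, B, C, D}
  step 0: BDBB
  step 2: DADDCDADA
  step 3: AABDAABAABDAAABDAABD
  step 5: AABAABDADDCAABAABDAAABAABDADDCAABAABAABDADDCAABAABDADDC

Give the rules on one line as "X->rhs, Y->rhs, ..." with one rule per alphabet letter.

  step 2 ⇒ step 3: DADDCDADA ⇒ AAB·D·AAB·AAB·DA·AAB·D·AAB·D
    A ↦ D
    C ↦ DA
    D ↦ AAB
    B ↦ C  (constrained at step 0)

A->D, B->C, C->DA, D->AAB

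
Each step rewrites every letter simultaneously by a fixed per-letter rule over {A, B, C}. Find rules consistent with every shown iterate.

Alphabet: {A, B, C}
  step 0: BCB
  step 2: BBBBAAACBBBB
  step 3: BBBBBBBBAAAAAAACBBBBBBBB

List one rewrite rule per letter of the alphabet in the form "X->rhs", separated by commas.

A->AA, B->BB, C->AC

  step 2 ⇒ step 3: BBBBAAACBBBB ⇒ BB·BB·BB·BB·AA·AA·AA·AC·BB·BB·BB·BB
    A ↦ AA
    B ↦ BB
    C ↦ AC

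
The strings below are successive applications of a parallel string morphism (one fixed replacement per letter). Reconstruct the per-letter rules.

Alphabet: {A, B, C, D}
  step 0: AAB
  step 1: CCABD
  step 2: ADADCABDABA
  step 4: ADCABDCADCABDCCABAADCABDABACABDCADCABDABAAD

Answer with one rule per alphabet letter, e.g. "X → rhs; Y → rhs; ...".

A->C, B->ABD, C->AD, D->ABA

  step 1 ⇒ step 2: CCABD ⇒ AD·AD·C·ABD·ABA
    A ↦ C
    B ↦ ABD
    C ↦ AD
    D ↦ ABA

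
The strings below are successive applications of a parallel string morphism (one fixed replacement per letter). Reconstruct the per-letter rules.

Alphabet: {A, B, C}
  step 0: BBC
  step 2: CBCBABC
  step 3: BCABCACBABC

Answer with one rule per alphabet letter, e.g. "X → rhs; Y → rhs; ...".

  step 2 ⇒ step 3: CBCBABC ⇒ BC·A·BC·A·CB·A·BC
    A ↦ CB
    B ↦ A
    C ↦ BC

A->CB, B->A, C->BC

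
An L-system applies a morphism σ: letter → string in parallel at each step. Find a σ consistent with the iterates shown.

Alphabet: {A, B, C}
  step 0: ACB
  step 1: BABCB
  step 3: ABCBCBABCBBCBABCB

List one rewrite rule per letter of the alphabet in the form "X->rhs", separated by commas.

A->B, B->CB, C->AB

  step 0 ⇒ step 1: ACB ⇒ B·AB·CB
    A ↦ B
    B ↦ CB
    C ↦ AB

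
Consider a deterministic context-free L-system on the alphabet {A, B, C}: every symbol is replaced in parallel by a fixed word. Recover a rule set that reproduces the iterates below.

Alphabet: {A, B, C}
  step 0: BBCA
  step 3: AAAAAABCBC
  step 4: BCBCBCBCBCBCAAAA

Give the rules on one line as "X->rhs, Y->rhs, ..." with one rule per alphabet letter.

A->BC, B->A, C->A

  step 3 ⇒ step 4: AAAAAABCBC ⇒ BC·BC·BC·BC·BC·BC·A·A·A·A
    A ↦ BC
    B ↦ A
    C ↦ A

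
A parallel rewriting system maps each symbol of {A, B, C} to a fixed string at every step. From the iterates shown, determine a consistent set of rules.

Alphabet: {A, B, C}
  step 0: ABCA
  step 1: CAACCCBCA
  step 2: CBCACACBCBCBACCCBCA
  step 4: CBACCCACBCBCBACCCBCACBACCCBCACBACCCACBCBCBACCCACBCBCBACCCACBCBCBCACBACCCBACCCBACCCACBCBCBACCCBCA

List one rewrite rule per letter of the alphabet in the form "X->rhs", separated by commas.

  step 1 ⇒ step 2: CAACCCBCA ⇒ CB·CA·CA·CB·CB·CB·ACC·CB·CA
    A ↦ CA
    B ↦ ACC
    C ↦ CB

A->CA, B->ACC, C->CB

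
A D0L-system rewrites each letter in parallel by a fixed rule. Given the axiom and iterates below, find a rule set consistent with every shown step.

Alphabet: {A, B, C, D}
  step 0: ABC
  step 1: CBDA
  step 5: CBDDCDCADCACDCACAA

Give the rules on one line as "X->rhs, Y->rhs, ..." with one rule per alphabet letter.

  step 0 ⇒ step 1: ABC ⇒ C·BD·A
    A ↦ C
    B ↦ BD
    C ↦ A
    D ↦ DC  (constrained at step 1)

A->C, B->BD, C->A, D->DC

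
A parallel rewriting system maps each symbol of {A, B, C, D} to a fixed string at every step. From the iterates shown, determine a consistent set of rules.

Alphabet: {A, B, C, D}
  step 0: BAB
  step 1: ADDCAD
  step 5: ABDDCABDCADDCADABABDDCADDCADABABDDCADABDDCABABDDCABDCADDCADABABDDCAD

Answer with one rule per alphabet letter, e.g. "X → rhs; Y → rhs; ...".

A->DC, B->AD, C->D, D->AB

  step 0 ⇒ step 1: BAB ⇒ AD·DC·AD
    A ↦ DC
    B ↦ AD
    C ↦ D  (constrained at step 1)
    D ↦ AB  (constrained at step 1)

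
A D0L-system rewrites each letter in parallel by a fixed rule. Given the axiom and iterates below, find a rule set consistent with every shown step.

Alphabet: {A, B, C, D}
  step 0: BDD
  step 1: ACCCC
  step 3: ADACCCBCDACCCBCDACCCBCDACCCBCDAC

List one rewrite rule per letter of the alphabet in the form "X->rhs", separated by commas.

A->BC, B->A, C->DAC, D->CC

  step 0 ⇒ step 1: BDD ⇒ A·CC·CC
    B ↦ A
    D ↦ CC
    A ↦ BC  (constrained at step 1)
    C ↦ DAC  (constrained at step 1)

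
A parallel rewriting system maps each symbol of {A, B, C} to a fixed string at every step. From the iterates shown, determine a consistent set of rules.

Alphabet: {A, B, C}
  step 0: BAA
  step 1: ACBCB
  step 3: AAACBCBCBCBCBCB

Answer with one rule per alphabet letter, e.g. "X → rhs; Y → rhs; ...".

  step 0 ⇒ step 1: BAA ⇒ A·CB·CB
    A ↦ CB
    B ↦ A
    C ↦ AA  (constrained at step 1)

A->CB, B->A, C->AA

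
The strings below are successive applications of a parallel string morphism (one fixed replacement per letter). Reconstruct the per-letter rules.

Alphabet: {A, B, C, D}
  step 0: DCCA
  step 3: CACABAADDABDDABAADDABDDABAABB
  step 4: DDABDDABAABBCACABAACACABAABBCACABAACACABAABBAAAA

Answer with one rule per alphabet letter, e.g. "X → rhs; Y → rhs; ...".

A->B, B->AA, C->DDA, D->CA

  step 3 ⇒ step 4: CACABAADDABDDABAADDABDDABAABB ⇒ DDA·B·DDA·B·AA·B·B·CA·CA·B·AA·CA·CA·B·AA·B·B·CA·CA·B·AA·CA·CA·B·AA·B·B·AA·AA
    A ↦ B
    B ↦ AA
    C ↦ DDA
    D ↦ CA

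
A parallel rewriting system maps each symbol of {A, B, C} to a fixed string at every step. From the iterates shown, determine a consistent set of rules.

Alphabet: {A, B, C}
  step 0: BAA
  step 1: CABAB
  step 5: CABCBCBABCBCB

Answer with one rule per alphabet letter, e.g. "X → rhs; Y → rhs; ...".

A->AB, B->C, C->B

  step 0 ⇒ step 1: BAA ⇒ C·AB·AB
    A ↦ AB
    B ↦ C
    C ↦ B  (constrained at step 1)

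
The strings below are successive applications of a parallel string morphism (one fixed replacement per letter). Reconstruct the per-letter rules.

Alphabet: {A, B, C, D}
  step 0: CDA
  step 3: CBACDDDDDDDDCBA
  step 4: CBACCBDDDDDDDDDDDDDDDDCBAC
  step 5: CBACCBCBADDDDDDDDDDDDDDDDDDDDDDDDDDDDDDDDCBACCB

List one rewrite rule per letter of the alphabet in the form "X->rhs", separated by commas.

  step 4 ⇒ step 5: CBACCBDDDDDDDDDDDDDDDDCBAC ⇒ CB·A·C·CB·CB·A·DD·DD·DD·DD·DD·DD·DD·DD·DD·DD·DD·DD·DD·DD·DD·DD·CB·A·C·CB
    A ↦ C
    B ↦ A
    C ↦ CB
    D ↦ DD

A->C, B->A, C->CB, D->DD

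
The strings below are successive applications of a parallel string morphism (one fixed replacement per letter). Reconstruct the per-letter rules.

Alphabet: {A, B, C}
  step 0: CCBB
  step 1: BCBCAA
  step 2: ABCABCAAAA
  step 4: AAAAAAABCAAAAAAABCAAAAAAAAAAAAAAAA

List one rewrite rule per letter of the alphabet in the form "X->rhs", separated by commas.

A->AA, B->A, C->BC

  step 1 ⇒ step 2: BCBCAA ⇒ A·BC·A·BC·AA·AA
    A ↦ AA
    B ↦ A
    C ↦ BC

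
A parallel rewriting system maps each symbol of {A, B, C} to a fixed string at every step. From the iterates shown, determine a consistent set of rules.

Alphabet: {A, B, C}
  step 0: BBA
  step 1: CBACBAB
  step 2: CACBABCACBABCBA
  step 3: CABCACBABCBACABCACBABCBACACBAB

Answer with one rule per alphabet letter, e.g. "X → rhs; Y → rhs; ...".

  step 2 ⇒ step 3: CACBABCACBABCBA ⇒ CA·B·CA·CBA·B·CBA·CA·B·CA·CBA·B·CBA·CA·CBA·B
    A ↦ B
    B ↦ CBA
    C ↦ CA

A->B, B->CBA, C->CA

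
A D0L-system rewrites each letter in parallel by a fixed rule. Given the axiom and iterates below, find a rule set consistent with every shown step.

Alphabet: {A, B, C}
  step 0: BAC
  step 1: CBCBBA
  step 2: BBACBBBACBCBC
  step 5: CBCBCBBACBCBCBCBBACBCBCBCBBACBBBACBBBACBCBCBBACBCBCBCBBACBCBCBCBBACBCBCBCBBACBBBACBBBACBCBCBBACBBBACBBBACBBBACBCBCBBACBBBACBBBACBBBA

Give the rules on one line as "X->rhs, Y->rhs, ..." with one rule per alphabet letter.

A->C, B->CB, C->BBA

  step 1 ⇒ step 2: CBCBBA ⇒ BBA·CB·BBA·CB·CB·C
    A ↦ C
    B ↦ CB
    C ↦ BBA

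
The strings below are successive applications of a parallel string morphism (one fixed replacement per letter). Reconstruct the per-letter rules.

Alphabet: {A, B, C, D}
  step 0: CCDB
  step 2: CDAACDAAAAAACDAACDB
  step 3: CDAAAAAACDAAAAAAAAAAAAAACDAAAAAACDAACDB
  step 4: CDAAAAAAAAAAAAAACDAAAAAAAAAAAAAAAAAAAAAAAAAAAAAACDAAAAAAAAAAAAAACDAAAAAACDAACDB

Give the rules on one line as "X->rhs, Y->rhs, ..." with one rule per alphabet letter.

A->AA, B->CDB, C->CD, D->AA

  step 3 ⇒ step 4: CDAAAAAACDAAAAAAAAAAAAAACDAAAAAACDAACDB ⇒ CD·AA·AA·AA·AA·AA·AA·AA·CD·AA·AA·AA·AA·AA·AA·AA·AA·AA·AA·AA·AA·AA·AA·AA·CD·AA·AA·AA·AA·AA·AA·AA·CD·AA·AA·AA·CD·AA·CDB
    A ↦ AA
    B ↦ CDB
    C ↦ CD
    D ↦ AA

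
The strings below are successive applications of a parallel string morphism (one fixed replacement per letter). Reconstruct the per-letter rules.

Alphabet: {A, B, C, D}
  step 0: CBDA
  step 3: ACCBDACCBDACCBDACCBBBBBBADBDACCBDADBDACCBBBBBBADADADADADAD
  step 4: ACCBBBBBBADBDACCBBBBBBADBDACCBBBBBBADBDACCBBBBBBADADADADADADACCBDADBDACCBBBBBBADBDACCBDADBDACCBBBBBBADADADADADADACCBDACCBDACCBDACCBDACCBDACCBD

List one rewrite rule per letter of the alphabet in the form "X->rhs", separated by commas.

A->ACC, B->AD, C->BBB, D->BD

  step 3 ⇒ step 4: ACCBDACCBDACCBDACCBBBBBBADBDACCBDADBDACCBBBBBBADADADADADAD ⇒ ACC·BBB·BBB·AD·BD·ACC·BBB·BBB·AD·BD·ACC·BBB·BBB·AD·BD·ACC·BBB·BBB·AD·AD·AD·AD·AD·AD·ACC·BD·AD·BD·ACC·BBB·BBB·AD·BD·ACC·BD·AD·BD·ACC·BBB·BBB·AD·AD·AD·AD·AD·AD·ACC·BD·ACC·BD·ACC·BD·ACC·BD·ACC·BD·ACC·BD
    A ↦ ACC
    B ↦ AD
    C ↦ BBB
    D ↦ BD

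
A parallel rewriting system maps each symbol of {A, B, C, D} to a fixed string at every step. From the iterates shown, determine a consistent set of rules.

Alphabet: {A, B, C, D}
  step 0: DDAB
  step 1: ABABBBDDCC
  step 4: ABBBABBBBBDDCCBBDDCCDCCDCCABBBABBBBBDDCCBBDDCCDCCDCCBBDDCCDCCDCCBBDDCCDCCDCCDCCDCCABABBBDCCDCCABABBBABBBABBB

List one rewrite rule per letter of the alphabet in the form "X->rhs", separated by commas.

A->BBD, B->DCC, C->B, D->AB

  step 0 ⇒ step 1: DDAB ⇒ AB·AB·BBD·DCC
    A ↦ BBD
    B ↦ DCC
    D ↦ AB
    C ↦ B  (constrained at step 1)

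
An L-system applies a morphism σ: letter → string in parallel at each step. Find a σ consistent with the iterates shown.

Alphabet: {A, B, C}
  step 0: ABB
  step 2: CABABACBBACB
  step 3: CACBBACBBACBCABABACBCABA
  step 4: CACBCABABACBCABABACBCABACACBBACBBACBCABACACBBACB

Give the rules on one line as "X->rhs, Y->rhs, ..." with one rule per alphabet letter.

A->CB, B->BA, C->CA

  step 3 ⇒ step 4: CACBBACBBACBCABABACBCABA ⇒ CA·CB·CA·BA·BA·CB·CA·BA·BA·CB·CA·BA·CA·CB·BA·CB·BA·CB·CA·BA·CA·CB·BA·CB
    A ↦ CB
    B ↦ BA
    C ↦ CA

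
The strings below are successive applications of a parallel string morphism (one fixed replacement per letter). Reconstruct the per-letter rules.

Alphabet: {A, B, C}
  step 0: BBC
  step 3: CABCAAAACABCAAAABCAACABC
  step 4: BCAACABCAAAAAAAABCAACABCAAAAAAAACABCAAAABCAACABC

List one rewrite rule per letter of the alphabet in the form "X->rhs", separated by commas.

  step 3 ⇒ step 4: CABCAAAACABCAAAABCAACABC ⇒ BC·AA·CA·BC·AA·AA·AA·AA·BC·AA·CA·BC·AA·AA·AA·AA·CA·BC·AA·AA·BC·AA·CA·BC
    A ↦ AA
    B ↦ CA
    C ↦ BC

A->AA, B->CA, C->BC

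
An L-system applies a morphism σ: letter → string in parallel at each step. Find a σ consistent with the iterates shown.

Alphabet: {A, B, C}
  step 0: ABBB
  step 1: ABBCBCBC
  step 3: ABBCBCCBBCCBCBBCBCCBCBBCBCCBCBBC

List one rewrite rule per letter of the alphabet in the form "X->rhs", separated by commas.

A->AB, B->BC, C->CB

  step 0 ⇒ step 1: ABBB ⇒ AB·BC·BC·BC
    A ↦ AB
    B ↦ BC
    C ↦ CB  (constrained at step 1)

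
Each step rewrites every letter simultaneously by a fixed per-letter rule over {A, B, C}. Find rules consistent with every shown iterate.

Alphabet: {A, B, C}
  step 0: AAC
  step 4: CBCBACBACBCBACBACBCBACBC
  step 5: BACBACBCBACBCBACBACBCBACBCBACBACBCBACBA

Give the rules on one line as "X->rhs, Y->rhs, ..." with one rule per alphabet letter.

  step 4 ⇒ step 5: CBCBACBACBCBACBACBCBACBC ⇒ BA·C·BA·C·BC·BA·C·BC·BA·C·BA·C·BC·BA·C·BC·BA·C·BA·C·BC·BA·C·BA
    A ↦ BC
    B ↦ C
    C ↦ BA

A->BC, B->C, C->BA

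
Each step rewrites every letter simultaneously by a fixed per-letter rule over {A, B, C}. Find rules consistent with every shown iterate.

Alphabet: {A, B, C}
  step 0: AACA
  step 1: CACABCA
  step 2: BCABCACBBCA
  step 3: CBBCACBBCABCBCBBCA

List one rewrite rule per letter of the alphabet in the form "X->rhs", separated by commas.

A->CA, B->CB, C->B

  step 2 ⇒ step 3: BCABCACBBCA ⇒ CB·B·CA·CB·B·CA·B·CB·CB·B·CA
    A ↦ CA
    B ↦ CB
    C ↦ B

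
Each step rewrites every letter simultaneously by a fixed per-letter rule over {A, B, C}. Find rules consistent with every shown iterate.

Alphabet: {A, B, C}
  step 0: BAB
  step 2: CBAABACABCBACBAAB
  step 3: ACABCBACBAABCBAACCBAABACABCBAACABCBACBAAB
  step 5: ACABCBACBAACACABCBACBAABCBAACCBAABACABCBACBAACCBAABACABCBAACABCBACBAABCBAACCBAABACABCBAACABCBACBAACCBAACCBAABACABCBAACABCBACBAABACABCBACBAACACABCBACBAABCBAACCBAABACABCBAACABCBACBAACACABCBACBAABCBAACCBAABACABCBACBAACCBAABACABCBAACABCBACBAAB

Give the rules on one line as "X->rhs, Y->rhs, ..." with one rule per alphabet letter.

A->CBA, B->AB, C->AC

  step 2 ⇒ step 3: CBAABACABCBACBAAB ⇒ AC·AB·CBA·CBA·AB·CBA·AC·CBA·AB·AC·AB·CBA·AC·AB·CBA·CBA·AB
    A ↦ CBA
    B ↦ AB
    C ↦ AC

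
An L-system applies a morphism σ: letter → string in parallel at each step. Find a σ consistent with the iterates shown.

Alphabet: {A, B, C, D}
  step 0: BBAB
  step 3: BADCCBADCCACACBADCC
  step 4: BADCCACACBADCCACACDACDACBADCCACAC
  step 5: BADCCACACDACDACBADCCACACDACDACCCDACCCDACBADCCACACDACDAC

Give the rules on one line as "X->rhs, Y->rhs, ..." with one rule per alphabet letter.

  step 4 ⇒ step 5: BADCCACACBADCCACACDACDACBADCCACAC ⇒ BA·D·CC·AC·AC·D·AC·D·AC·BA·D·CC·AC·AC·D·AC·D·AC·CC·D·AC·CC·D·AC·BA·D·CC·AC·AC·D·AC·D·AC
    A ↦ D
    B ↦ BA
    C ↦ AC
    D ↦ CC

A->D, B->BA, C->AC, D->CC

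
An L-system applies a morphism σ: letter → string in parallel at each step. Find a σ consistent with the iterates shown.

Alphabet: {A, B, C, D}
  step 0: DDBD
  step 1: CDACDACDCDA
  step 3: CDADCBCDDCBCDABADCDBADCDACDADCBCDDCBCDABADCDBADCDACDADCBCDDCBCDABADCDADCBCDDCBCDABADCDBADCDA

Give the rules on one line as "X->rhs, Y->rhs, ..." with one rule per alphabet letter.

  step 0 ⇒ step 1: DDBD ⇒ CDA·CDA·CD·CDA
    B ↦ CD
    D ↦ CDA
    A ↦ BAD  (constrained at step 1)
    C ↦ DCB  (constrained at step 1)

A->BAD, B->CD, C->DCB, D->CDA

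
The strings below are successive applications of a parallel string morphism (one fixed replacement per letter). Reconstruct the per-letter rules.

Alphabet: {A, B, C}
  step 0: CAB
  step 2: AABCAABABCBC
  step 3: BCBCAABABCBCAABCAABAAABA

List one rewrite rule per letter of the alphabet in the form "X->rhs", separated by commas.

  step 2 ⇒ step 3: AABCAABABCBC ⇒ BC·BC·AA·BA·BC·BC·AA·BC·AA·BA·AA·BA
    A ↦ BC
    B ↦ AA
    C ↦ BA

A->BC, B->AA, C->BA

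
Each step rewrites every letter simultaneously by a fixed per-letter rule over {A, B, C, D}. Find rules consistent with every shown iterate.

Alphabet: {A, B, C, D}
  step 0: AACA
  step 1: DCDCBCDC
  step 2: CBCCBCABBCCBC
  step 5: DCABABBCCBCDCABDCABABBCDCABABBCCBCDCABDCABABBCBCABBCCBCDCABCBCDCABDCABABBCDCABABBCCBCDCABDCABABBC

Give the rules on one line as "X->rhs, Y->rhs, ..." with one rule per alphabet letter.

  step 1 ⇒ step 2: DCDCBCDC ⇒ C·BC·C·BC·AB·BC·C·BC
    B ↦ AB
    C ↦ BC
    D ↦ C
  step 0 ⇒ step 1: AACA ⇒ DC·DC·BC·DC
    A ↦ DC

A->DC, B->AB, C->BC, D->C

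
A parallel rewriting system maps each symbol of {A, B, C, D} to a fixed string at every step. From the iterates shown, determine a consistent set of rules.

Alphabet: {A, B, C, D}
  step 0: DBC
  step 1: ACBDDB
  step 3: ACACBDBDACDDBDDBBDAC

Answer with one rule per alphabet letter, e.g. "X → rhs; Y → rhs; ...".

A->D, B->BD, C->DB, D->AC

  step 0 ⇒ step 1: DBC ⇒ AC·BD·DB
    B ↦ BD
    C ↦ DB
    D ↦ AC
    A ↦ D  (constrained at step 1)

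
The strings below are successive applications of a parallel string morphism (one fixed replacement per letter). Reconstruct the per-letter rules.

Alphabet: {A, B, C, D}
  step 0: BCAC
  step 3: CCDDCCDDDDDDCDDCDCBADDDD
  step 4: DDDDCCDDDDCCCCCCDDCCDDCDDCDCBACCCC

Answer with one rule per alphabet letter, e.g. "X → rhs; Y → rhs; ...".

A->BA, B->CDC, C->DD, D->C

  step 3 ⇒ step 4: CCDDCCDDDDDDCDDCDCBADDDD ⇒ DD·DD·C·C·DD·DD·C·C·C·C·C·C·DD·C·C·DD·C·DD·CDC·BA·C·C·C·C
    A ↦ BA
    B ↦ CDC
    C ↦ DD
    D ↦ C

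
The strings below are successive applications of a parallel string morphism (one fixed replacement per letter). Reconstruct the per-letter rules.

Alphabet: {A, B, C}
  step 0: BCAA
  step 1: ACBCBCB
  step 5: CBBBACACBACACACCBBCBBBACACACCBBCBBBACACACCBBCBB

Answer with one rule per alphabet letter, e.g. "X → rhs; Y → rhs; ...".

A->CB, B->AC, C->B

  step 0 ⇒ step 1: BCAA ⇒ AC·B·CB·CB
    A ↦ CB
    B ↦ AC
    C ↦ B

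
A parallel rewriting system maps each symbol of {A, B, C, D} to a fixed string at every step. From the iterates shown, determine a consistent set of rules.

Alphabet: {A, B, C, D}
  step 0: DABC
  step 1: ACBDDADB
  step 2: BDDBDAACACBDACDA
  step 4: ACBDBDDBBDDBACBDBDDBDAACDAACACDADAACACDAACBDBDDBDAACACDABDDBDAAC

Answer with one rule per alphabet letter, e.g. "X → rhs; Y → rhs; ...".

A->BD, B->DA, C->DB, D->AC

  step 1 ⇒ step 2: ACBDDADB ⇒ BD·DB·DA·AC·AC·BD·AC·DA
    A ↦ BD
    B ↦ DA
    C ↦ DB
    D ↦ AC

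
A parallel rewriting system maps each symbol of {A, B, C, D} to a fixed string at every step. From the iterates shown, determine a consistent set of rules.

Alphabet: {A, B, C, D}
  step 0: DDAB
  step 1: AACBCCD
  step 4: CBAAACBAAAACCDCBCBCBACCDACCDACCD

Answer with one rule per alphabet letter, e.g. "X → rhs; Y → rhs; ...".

A->CB, B->CCD, C->A, D->A

  step 0 ⇒ step 1: DDAB ⇒ A·A·CB·CCD
    A ↦ CB
    B ↦ CCD
    D ↦ A
    C ↦ A  (constrained at step 1)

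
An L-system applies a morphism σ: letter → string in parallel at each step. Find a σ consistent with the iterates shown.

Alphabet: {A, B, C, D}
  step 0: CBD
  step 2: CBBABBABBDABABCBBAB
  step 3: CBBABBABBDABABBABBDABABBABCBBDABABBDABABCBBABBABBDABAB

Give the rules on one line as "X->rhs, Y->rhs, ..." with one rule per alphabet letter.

  step 2 ⇒ step 3: CBBABBABBDABABCBBAB ⇒ CB·BAB·BAB·BDA·BAB·BAB·BDA·BAB·BAB·CB·BDA·BAB·BDA·BAB·CB·BAB·BAB·BDA·BAB
    A ↦ BDA
    B ↦ BAB
    C ↦ CB
    D ↦ CB

A->BDA, B->BAB, C->CB, D->CB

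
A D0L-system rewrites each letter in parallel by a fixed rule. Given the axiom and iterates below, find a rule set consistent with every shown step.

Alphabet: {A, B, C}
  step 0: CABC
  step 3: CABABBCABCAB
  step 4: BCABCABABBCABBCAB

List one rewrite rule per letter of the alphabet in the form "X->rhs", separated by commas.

A->C, B->AB, C->B

  step 3 ⇒ step 4: CABABBCABCAB ⇒ B·C·AB·C·AB·AB·B·C·AB·B·C·AB
    A ↦ C
    B ↦ AB
    C ↦ B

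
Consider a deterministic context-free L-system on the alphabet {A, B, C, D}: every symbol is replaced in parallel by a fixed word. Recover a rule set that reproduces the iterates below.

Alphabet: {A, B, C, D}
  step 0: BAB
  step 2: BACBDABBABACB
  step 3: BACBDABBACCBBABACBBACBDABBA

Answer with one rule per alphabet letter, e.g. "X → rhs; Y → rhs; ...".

  step 2 ⇒ step 3: BACBDABBABACB ⇒ BA·CB·DAB·BA·C·CB·BA·BA·CB·BA·CB·DAB·BA
    A ↦ CB
    B ↦ BA
    C ↦ DAB
    D ↦ C

A->CB, B->BA, C->DAB, D->C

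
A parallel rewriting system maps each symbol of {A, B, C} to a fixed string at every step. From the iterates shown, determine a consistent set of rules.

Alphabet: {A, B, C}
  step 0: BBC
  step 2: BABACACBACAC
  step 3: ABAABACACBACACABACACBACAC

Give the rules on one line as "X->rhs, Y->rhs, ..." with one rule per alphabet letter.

  step 2 ⇒ step 3: BABACACBACAC ⇒ A·BA·A·BA·CAC·BA·CAC·A·BA·CAC·BA·CAC
    A ↦ BA
    B ↦ A
    C ↦ CAC

A->BA, B->A, C->CAC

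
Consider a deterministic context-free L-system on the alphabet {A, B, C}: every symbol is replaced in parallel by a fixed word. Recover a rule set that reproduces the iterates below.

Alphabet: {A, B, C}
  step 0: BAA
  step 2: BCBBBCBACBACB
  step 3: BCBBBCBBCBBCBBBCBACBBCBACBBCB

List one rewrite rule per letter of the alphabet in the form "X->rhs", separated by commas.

A->AC, B->BCB, C->B

  step 2 ⇒ step 3: BCBBBCBACBACB ⇒ BCB·B·BCB·BCB·BCB·B·BCB·AC·B·BCB·AC·B·BCB
    A ↦ AC
    B ↦ BCB
    C ↦ B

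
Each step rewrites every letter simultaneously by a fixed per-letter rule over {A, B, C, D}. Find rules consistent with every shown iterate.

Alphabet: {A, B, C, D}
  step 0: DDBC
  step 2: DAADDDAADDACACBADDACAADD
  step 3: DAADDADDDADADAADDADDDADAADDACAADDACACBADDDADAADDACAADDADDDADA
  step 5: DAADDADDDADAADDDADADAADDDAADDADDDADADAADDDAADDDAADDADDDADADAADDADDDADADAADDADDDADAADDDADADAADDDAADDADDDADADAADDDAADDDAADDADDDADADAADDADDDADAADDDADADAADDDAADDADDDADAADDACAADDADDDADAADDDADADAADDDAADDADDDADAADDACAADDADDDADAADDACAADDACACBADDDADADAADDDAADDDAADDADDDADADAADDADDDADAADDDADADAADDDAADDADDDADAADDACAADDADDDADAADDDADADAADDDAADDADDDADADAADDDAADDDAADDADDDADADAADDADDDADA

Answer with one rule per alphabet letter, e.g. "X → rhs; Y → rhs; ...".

  step 2 ⇒ step 3: DAADDDAADDACACBADDACAADD ⇒ DA·ADD·ADD·DA·DA·DA·ADD·ADD·DA·DA·ADD·ACA·ADD·ACA·CB·ADD·DA·DA·ADD·ACA·ADD·ADD·DA·DA
    A ↦ ADD
    B ↦ CB
    C ↦ ACA
    D ↦ DA

A->ADD, B->CB, C->ACA, D->DA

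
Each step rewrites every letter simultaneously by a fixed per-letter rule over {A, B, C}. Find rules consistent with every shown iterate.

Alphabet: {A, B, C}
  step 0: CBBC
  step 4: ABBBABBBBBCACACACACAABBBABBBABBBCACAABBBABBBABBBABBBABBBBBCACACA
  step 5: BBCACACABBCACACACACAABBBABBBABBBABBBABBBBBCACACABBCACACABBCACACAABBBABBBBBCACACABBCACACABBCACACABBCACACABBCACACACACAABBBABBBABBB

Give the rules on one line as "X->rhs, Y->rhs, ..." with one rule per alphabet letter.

  step 4 ⇒ step 5: ABBBABBBBBCACACACACAABBBABBBABBBCACAABBBABBBABBBABBBABBBBBCACACA ⇒ BB·CA·CA·CA·BB·CA·CA·CA·CA·CA·AB·BB·AB·BB·AB·BB·AB·BB·AB·BB·BB·CA·CA·CA·BB·CA·CA·CA·BB·CA·CA·CA·AB·BB·AB·BB·BB·CA·CA·CA·BB·CA·CA·CA·BB·CA·CA·CA·BB·CA·CA·CA·BB·CA·CA·CA·CA·CA·AB·BB·AB·BB·AB·BB
    A ↦ BB
    B ↦ CA
    C ↦ AB

A->BB, B->CA, C->AB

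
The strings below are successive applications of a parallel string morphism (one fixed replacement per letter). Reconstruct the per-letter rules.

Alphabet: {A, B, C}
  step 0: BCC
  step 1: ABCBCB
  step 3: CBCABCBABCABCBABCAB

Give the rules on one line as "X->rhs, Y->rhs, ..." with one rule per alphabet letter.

  step 0 ⇒ step 1: BCC ⇒ AB·CB·CB
    B ↦ AB
    C ↦ CB
    A ↦ C  (constrained at step 1)

A->C, B->AB, C->CB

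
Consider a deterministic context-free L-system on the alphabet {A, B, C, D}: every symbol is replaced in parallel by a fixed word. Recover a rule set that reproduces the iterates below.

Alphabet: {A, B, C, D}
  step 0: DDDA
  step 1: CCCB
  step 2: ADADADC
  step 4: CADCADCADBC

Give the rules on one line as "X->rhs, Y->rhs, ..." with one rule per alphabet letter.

  step 1 ⇒ step 2: CCCB ⇒ AD·AD·AD·C
    B ↦ C
    C ↦ AD
  step 0 ⇒ step 1: DDDA ⇒ C·C·C·B
    A ↦ B
  step 0 ⇒ step 1: DDDA ⇒ C·C·C·B
    D ↦ C

A->B, B->C, C->AD, D->C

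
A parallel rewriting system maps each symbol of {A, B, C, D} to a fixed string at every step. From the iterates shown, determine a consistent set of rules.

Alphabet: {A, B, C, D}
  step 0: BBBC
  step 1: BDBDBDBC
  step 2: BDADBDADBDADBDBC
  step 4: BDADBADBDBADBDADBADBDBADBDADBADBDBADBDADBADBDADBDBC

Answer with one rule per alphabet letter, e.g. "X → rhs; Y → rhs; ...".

A->B, B->BD, C->BC, D->AD

  step 1 ⇒ step 2: BDBDBDBC ⇒ BD·AD·BD·AD·BD·AD·BD·BC
    B ↦ BD
    C ↦ BC
    D ↦ AD
    A ↦ B  (constrained at step 2)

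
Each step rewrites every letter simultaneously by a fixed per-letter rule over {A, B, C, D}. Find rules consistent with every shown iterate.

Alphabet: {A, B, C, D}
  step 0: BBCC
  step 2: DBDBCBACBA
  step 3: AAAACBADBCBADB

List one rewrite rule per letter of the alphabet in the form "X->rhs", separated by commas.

A->DB, B->A, C->CB, D->A

  step 2 ⇒ step 3: DBDBCBACBA ⇒ A·A·A·A·CB·A·DB·CB·A·DB
    A ↦ DB
    B ↦ A
    C ↦ CB
    D ↦ A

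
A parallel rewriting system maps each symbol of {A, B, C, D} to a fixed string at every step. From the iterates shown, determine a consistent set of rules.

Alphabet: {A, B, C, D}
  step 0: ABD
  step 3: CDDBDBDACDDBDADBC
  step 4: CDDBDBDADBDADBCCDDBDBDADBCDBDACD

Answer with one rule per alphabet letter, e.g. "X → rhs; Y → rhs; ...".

  step 3 ⇒ step 4: CDDBDBDACDDBDADBC ⇒ CD·DB·DB·DA·DB·DA·DB·C·CD·DB·DB·DA·DB·C·DB·DA·CD
    A ↦ C
    B ↦ DA
    C ↦ CD
    D ↦ DB

A->C, B->DA, C->CD, D->DB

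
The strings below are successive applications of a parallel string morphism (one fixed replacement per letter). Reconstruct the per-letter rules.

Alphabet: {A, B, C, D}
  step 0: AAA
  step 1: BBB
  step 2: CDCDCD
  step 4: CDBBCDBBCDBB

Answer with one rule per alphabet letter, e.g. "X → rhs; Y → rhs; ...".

A->B, B->CD, C->B, D->CA

  step 1 ⇒ step 2: BBB ⇒ CD·CD·CD
    B ↦ CD
  step 0 ⇒ step 1: AAA ⇒ B·B·B
    A ↦ B
    C ↦ B  (constrained at step 2)
    D ↦ CA  (constrained at step 2)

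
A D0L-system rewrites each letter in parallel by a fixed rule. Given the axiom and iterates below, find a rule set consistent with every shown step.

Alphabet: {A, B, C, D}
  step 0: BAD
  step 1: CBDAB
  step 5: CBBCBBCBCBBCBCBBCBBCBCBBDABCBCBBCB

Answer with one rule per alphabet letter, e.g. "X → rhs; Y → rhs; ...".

A->DA, B->CB, C->B, D->B

  step 0 ⇒ step 1: BAD ⇒ CB·DA·B
    A ↦ DA
    B ↦ CB
    D ↦ B
    C ↦ B  (constrained at step 1)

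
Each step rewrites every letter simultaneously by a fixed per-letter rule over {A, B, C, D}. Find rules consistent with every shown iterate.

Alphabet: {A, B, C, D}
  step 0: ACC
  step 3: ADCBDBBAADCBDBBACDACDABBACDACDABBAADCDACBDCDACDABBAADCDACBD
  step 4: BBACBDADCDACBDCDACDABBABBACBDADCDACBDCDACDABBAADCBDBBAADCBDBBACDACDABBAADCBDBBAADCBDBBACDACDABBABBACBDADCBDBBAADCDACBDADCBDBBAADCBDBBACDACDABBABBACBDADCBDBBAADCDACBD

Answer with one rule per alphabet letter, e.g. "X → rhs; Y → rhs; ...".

A->BBA, B->CDA, C->AD, D->CBD

  step 3 ⇒ step 4: ADCBDBBAADCBDBBACDACDABBACDACDABBAADCDACBDCDACDABBAADCDACBD ⇒ BBA·CBD·AD·CDA·CBD·CDA·CDA·BBA·BBA·CBD·AD·CDA·CBD·CDA·CDA·BBA·AD·CBD·BBA·AD·CBD·BBA·CDA·CDA·BBA·AD·CBD·BBA·AD·CBD·BBA·CDA·CDA·BBA·BBA·CBD·AD·CBD·BBA·AD·CDA·CBD·AD·CBD·BBA·AD·CBD·BBA·CDA·CDA·BBA·BBA·CBD·AD·CBD·BBA·AD·CDA·CBD
    A ↦ BBA
    B ↦ CDA
    C ↦ AD
    D ↦ CBD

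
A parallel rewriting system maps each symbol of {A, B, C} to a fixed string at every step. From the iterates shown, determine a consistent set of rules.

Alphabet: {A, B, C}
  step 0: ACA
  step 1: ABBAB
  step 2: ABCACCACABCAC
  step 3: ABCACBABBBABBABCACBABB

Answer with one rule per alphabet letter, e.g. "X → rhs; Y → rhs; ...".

  step 2 ⇒ step 3: ABCACCACABCAC ⇒ AB·CAC·B·AB·B·B·AB·B·AB·CAC·B·AB·B
    A ↦ AB
    B ↦ CAC
    C ↦ B

A->AB, B->CAC, C->B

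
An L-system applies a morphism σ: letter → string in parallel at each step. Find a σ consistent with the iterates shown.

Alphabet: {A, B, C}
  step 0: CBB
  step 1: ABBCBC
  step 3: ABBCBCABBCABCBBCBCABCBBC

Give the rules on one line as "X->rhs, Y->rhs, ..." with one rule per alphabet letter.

A->CB, B->BC, C->AB

  step 0 ⇒ step 1: CBB ⇒ AB·BC·BC
    B ↦ BC
    C ↦ AB
    A ↦ CB  (constrained at step 1)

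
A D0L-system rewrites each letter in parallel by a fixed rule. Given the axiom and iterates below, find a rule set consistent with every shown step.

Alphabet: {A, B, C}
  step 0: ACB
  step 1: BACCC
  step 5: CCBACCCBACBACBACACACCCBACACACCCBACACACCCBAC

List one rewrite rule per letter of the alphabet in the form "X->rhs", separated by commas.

A->B, B->CC, C->AC

  step 0 ⇒ step 1: ACB ⇒ B·AC·CC
    A ↦ B
    B ↦ CC
    C ↦ AC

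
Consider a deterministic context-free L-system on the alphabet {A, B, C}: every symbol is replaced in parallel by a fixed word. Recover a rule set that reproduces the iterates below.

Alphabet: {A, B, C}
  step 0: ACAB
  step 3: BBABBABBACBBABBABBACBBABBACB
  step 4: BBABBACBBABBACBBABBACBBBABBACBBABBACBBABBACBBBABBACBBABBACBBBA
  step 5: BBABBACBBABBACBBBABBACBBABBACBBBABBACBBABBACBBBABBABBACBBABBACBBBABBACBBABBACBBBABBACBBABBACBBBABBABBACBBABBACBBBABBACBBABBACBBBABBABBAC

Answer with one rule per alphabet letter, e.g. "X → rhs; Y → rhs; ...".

A->C, B->BBA, C->B

  step 4 ⇒ step 5: BBABBACBBABBACBBABBACBBBABBACBBABBACBBABBACBBBABBACBBABBACBBBA ⇒ BBA·BBA·C·BBA·BBA·C·B·BBA·BBA·C·BBA·BBA·C·B·BBA·BBA·C·BBA·BBA·C·B·BBA·BBA·BBA·C·BBA·BBA·C·B·BBA·BBA·C·BBA·BBA·C·B·BBA·BBA·C·BBA·BBA·C·B·BBA·BBA·BBA·C·BBA·BBA·C·B·BBA·BBA·C·BBA·BBA·C·B·BBA·BBA·BBA·C
    A ↦ C
    B ↦ BBA
    C ↦ B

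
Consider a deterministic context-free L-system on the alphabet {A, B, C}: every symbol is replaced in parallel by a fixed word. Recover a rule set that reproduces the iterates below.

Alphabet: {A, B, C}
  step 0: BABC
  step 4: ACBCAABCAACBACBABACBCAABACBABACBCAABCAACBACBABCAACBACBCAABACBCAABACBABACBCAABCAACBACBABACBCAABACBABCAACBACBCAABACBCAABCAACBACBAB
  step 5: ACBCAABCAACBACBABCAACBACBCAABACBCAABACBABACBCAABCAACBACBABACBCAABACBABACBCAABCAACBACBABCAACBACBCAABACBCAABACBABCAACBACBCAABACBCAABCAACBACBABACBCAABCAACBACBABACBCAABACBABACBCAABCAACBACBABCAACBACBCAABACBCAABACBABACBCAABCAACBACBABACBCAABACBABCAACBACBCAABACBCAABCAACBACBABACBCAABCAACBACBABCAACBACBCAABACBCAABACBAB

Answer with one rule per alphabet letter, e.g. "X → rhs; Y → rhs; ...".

  step 4 ⇒ step 5: ACBCAABCAACBACBABACBCAABACBABACBCAABCAACBACBABCAACBACBCAABACBCAABACBABACBCAABCAACBACBABACBCAABACBABCAACBACBCAABACBCAABCAACBACBAB ⇒ ACB·CA·AB·CA·ACB·ACB·AB·CA·ACB·ACB·CA·AB·ACB·CA·AB·ACB·AB·ACB·CA·AB·CA·ACB·ACB·AB·ACB·CA·AB·ACB·AB·ACB·CA·AB·CA·ACB·ACB·AB·CA·ACB·ACB·CA·AB·ACB·CA·AB·ACB·AB·CA·ACB·ACB·CA·AB·ACB·CA·AB·CA·ACB·ACB·AB·ACB·CA·AB·CA·ACB·ACB·AB·ACB·CA·AB·ACB·AB·ACB·CA·AB·CA·ACB·ACB·AB·CA·ACB·ACB·CA·AB·ACB·CA·AB·ACB·AB·ACB·CA·AB·CA·ACB·ACB·AB·ACB·CA·AB·ACB·AB·CA·ACB·ACB·CA·AB·ACB·CA·AB·CA·ACB·ACB·AB·ACB·CA·AB·CA·ACB·ACB·AB·CA·ACB·ACB·CA·AB·ACB·CA·AB·ACB·AB
    A ↦ ACB
    B ↦ AB
    C ↦ CA

A->ACB, B->AB, C->CA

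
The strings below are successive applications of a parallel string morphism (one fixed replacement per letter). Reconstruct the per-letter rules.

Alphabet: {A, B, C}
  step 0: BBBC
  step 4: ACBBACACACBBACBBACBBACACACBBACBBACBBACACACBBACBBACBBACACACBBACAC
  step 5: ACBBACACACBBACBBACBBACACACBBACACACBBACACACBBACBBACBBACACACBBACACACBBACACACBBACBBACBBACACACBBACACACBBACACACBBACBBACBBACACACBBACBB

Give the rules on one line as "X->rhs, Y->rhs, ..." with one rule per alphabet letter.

  step 4 ⇒ step 5: ACBBACACACBBACBBACBBACACACBBACBBACBBACACACBBACBBACBBACACACBBACAC ⇒ AC·BB·AC·AC·AC·BB·AC·BB·AC·BB·AC·AC·AC·BB·AC·AC·AC·BB·AC·AC·AC·BB·AC·BB·AC·BB·AC·AC·AC·BB·AC·AC·AC·BB·AC·AC·AC·BB·AC·BB·AC·BB·AC·AC·AC·BB·AC·AC·AC·BB·AC·AC·AC·BB·AC·BB·AC·BB·AC·AC·AC·BB·AC·BB
    A ↦ AC
    B ↦ AC
    C ↦ BB

A->AC, B->AC, C->BB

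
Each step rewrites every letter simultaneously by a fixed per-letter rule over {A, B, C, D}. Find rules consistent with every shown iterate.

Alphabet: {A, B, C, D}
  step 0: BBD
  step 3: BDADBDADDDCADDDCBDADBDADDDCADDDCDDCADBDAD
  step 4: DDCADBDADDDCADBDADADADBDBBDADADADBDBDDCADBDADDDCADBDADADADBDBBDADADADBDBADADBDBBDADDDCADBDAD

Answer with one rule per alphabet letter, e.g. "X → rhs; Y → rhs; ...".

A->BD, B->DDC, C->BDB, D->AD

  step 3 ⇒ step 4: BDADBDADDDCADDDCBDADBDADDDCADDDCDDCADBDAD ⇒ DDC·AD·BD·AD·DDC·AD·BD·AD·AD·AD·BDB·BD·AD·AD·AD·BDB·DDC·AD·BD·AD·DDC·AD·BD·AD·AD·AD·BDB·BD·AD·AD·AD·BDB·AD·AD·BDB·BD·AD·DDC·AD·BD·AD
    A ↦ BD
    B ↦ DDC
    C ↦ BDB
    D ↦ AD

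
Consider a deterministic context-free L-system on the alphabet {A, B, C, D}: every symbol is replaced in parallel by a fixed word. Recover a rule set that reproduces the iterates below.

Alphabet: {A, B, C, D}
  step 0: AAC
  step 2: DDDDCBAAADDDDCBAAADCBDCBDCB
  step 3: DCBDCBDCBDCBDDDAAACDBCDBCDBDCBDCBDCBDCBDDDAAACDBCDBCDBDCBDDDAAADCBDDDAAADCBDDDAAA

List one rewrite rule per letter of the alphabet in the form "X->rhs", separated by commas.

  step 2 ⇒ step 3: DDDDCBAAADDDDCBAAADCBDCBDCB ⇒ DCB·DCB·DCB·DCB·DDD·AAA·CDB·CDB·CDB·DCB·DCB·DCB·DCB·DDD·AAA·CDB·CDB·CDB·DCB·DDD·AAA·DCB·DDD·AAA·DCB·DDD·AAA
    A ↦ CDB
    B ↦ AAA
    C ↦ DDD
    D ↦ DCB

A->CDB, B->AAA, C->DDD, D->DCB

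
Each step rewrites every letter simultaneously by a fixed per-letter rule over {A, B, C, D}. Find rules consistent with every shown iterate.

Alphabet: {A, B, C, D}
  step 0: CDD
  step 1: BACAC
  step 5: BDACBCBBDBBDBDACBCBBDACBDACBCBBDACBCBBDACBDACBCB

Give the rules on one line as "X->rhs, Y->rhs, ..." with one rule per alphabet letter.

  step 0 ⇒ step 1: CDD ⇒ B·AC·AC
    C ↦ B
    D ↦ AC
    A ↦ BC  (constrained at step 1)
    B ↦ BD  (constrained at step 1)

A->BC, B->BD, C->B, D->AC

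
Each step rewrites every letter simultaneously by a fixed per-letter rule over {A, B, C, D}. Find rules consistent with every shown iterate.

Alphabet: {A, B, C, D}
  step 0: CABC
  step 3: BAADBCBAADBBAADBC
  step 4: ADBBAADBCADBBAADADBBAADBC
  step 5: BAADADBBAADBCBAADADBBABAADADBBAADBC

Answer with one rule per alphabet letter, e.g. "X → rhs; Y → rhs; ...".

  step 4 ⇒ step 5: ADBBAADBCADBBAADADBBAADBC ⇒ B·A·AD·AD·B·B·A·AD·BC·B·A·AD·AD·B·B·A·B·A·AD·AD·B·B·A·AD·BC
    A ↦ B
    B ↦ AD
    C ↦ BC
    D ↦ A

A->B, B->AD, C->BC, D->A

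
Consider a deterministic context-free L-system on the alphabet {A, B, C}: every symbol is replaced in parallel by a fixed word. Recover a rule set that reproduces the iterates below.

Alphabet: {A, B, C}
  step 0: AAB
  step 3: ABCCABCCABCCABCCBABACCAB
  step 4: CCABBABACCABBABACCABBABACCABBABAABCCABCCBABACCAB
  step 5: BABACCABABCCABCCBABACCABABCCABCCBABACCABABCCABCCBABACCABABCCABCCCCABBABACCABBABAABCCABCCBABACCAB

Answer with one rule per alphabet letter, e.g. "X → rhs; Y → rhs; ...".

  step 4 ⇒ step 5: CCABBABACCABBABACCABBABACCABBABAABCCABCCBABACCAB ⇒ BA·BA·CC·AB·AB·CC·AB·CC·BA·BA·CC·AB·AB·CC·AB·CC·BA·BA·CC·AB·AB·CC·AB·CC·BA·BA·CC·AB·AB·CC·AB·CC·CC·AB·BA·BA·CC·AB·BA·BA·AB·CC·AB·CC·BA·BA·CC·AB
    A ↦ CC
    B ↦ AB
    C ↦ BA

A->CC, B->AB, C->BA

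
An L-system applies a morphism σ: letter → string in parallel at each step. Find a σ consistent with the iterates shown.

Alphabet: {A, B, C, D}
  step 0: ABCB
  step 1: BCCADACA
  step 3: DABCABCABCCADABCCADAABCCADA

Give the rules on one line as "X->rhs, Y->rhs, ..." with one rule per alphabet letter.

  step 0 ⇒ step 1: ABCB ⇒ BC·CA·DA·CA
    A ↦ BC
    B ↦ CA
    C ↦ DA
    D ↦ A  (constrained at step 1)

A->BC, B->CA, C->DA, D->A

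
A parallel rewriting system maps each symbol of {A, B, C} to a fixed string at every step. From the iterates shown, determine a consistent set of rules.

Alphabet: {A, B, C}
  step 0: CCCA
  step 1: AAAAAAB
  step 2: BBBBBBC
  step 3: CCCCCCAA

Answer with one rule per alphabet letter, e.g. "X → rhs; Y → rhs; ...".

  step 2 ⇒ step 3: BBBBBBC ⇒ C·C·C·C·C·C·AA
    B ↦ C
    C ↦ AA
  step 0 ⇒ step 1: CCCA ⇒ AA·AA·AA·B
    A ↦ B

A->B, B->C, C->AA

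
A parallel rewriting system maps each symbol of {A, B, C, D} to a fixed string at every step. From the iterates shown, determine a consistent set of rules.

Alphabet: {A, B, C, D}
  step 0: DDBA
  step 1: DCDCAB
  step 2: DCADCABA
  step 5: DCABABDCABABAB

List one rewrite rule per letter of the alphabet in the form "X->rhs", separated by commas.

  step 1 ⇒ step 2: DCDCAB ⇒ DC·A·DC·A·B·A
    A ↦ B
    B ↦ A
    C ↦ A
    D ↦ DC

A->B, B->A, C->A, D->DC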